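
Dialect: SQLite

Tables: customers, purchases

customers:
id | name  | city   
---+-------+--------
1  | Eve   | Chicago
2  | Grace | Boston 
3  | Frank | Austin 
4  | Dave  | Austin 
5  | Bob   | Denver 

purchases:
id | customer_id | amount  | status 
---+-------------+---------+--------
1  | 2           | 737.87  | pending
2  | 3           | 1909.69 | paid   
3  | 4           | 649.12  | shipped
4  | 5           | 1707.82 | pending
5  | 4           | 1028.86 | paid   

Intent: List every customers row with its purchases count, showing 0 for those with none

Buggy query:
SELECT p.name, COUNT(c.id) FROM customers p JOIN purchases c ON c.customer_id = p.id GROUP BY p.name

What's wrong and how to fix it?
Bug: INNER JOIN drops customers rows that have no matching purchases rows

Fix: Switch to LEFT JOIN to retain unmatched parent rows

Corrected query:
SELECT p.name, COUNT(c.id) FROM customers p LEFT JOIN purchases c ON c.customer_id = p.id GROUP BY p.name

Result:
name  | COUNT(c.id)
------+------------
Bob   | 1          
Dave  | 2          
Eve   | 0          
Frank | 1          
Grace | 1          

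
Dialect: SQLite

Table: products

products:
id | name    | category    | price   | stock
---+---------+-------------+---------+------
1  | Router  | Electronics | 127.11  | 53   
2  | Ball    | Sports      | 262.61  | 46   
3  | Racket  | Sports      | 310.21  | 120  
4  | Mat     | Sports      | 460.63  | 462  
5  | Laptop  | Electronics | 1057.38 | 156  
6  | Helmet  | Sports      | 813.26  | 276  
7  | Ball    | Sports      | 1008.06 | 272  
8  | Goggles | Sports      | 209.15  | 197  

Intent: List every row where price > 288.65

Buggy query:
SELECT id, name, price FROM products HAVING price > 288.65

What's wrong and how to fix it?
Bug: HAVING filters the output of aggregation, but this query has no GROUP BY and no aggregate functions, so SQLite rejects it (HAVING clause on a non-aggregate query); the condition here is per row

Fix: Replace HAVING with WHERE since the condition applies to individual rows

Corrected query:
SELECT id, name, price FROM products WHERE price > 288.65

Result:
id | name   | price  
---+--------+--------
3  | Racket | 310.21 
4  | Mat    | 460.63 
5  | Laptop | 1057.38
6  | Helmet | 813.26 
7  | Ball   | 1008.06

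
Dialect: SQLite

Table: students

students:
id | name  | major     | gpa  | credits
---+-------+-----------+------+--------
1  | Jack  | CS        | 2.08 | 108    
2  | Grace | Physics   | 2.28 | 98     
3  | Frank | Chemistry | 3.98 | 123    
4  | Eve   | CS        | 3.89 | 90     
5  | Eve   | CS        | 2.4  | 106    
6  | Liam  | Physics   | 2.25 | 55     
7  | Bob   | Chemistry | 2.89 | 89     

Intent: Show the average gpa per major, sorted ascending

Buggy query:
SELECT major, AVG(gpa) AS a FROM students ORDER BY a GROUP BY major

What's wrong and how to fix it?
Bug: ORDER BY appears before GROUP BY; SQL clause order requires GROUP BY first

Fix: Reorder: SELECT … FROM … GROUP BY … ORDER BY …

Corrected query:
SELECT major, AVG(gpa) AS a FROM students GROUP BY major ORDER BY a

Result:
major     | a    
----------+------
Physics   | 2.265
CS        | 2.79 
Chemistry | 3.435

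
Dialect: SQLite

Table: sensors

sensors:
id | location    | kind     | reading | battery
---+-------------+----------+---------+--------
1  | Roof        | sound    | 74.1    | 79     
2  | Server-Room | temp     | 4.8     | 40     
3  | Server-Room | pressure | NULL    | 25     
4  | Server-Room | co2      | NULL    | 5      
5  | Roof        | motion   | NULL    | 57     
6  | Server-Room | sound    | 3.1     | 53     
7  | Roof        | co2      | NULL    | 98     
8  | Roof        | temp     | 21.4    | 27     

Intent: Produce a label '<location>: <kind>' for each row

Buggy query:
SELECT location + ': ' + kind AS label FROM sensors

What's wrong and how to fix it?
Bug: SQLite uses || for string concatenation; + coerces text to numbers (yielding 0)

Fix: Use the || operator for string concatenation

Corrected query:
SELECT location || ': ' || kind AS label FROM sensors

Result:
label                
---------------------
Roof: sound          
Server-Room: temp    
Server-Room: pressure
Server-Room: co2     
Roof: motion         
Server-Room: sound   
Roof: co2            
Roof: temp           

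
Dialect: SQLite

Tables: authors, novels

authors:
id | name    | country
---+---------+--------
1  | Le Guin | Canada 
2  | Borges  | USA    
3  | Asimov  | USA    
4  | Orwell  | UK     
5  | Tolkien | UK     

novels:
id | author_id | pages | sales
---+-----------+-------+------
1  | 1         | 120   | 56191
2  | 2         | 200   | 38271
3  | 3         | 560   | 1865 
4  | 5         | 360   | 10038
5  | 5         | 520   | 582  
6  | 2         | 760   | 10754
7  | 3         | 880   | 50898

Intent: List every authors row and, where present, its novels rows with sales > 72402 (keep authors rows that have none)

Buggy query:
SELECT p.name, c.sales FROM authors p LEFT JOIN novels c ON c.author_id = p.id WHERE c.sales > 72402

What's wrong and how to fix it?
Bug: Filtering c.sales in WHERE discards the NULL rows produced by LEFT JOIN, turning it into an inner join

Fix: Move the right-table condition into the ON clause so unmatched parents are kept

Corrected query:
SELECT p.name, c.sales FROM authors p LEFT JOIN novels c ON c.author_id = p.id AND c.sales > 72402

Result:
name    | sales
--------+------
Le Guin | NULL 
Borges  | NULL 
Asimov  | NULL 
Orwell  | NULL 
Tolkien | NULL 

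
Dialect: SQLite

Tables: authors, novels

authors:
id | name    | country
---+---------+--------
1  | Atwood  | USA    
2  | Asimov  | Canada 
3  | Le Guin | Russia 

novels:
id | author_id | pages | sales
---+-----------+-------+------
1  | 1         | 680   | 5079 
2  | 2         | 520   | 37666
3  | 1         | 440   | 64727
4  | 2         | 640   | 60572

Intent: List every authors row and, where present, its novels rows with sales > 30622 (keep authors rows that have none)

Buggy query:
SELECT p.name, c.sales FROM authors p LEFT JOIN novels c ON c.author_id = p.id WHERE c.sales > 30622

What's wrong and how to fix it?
Bug: Filtering c.sales in WHERE discards the NULL rows produced by LEFT JOIN, turning it into an inner join

Fix: Put 'c.sales > 30622' in the JOIN's ON clause instead of WHERE

Corrected query:
SELECT p.name, c.sales FROM authors p LEFT JOIN novels c ON c.author_id = p.id AND c.sales > 30622

Result:
name    | sales
--------+------
Atwood  | 64727
Asimov  | 37666
Asimov  | 60572
Le Guin | NULL 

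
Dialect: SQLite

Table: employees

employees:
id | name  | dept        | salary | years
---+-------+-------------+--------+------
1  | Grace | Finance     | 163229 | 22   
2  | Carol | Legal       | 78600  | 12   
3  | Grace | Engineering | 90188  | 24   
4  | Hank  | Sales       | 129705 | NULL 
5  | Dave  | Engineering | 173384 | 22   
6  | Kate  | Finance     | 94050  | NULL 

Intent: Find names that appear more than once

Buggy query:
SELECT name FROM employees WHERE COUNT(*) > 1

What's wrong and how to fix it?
Bug: WHERE can't reference COUNT(*); aggregates are computed after WHERE

Fix: Group first, then use HAVING for the count condition

Corrected query:
SELECT name FROM employees GROUP BY name HAVING COUNT(*) > 1

Result:
name 
-----
Grace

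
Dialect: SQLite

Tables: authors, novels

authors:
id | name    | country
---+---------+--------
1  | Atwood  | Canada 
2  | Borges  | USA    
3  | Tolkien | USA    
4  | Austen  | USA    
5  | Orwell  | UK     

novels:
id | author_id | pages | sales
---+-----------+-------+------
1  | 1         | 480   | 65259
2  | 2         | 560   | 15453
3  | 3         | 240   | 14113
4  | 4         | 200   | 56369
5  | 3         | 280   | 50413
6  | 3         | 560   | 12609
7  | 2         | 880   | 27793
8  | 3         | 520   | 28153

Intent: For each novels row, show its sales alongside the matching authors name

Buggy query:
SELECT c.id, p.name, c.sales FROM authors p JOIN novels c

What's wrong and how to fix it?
Bug: Missing join condition: each novels row is matched to all authors rows instead of just its own

Fix: Add ON c.author_id = p.id to the JOIN

Corrected query:
SELECT c.id, p.name, c.sales FROM authors p JOIN novels c ON c.author_id = p.id

Result:
id | name    | sales
---+---------+------
1  | Atwood  | 65259
2  | Borges  | 15453
3  | Tolkien | 14113
4  | Austen  | 56369
5  | Tolkien | 50413
6  | Tolkien | 12609
7  | Borges  | 27793
8  | Tolkien | 28153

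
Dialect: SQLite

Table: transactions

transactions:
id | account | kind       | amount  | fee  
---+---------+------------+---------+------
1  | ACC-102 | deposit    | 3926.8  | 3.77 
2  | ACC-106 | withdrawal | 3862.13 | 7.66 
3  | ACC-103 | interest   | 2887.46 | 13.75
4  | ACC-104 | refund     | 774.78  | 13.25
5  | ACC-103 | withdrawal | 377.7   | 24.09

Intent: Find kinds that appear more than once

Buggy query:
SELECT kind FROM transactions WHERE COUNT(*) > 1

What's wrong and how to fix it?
Bug: COUNT(*) is an aggregate and cannot be used in WHERE

Fix: GROUP BY kind, then filter groups with HAVING COUNT(*) > 1

Corrected query:
SELECT kind FROM transactions GROUP BY kind HAVING COUNT(*) > 1

Result:
kind      
----------
withdrawal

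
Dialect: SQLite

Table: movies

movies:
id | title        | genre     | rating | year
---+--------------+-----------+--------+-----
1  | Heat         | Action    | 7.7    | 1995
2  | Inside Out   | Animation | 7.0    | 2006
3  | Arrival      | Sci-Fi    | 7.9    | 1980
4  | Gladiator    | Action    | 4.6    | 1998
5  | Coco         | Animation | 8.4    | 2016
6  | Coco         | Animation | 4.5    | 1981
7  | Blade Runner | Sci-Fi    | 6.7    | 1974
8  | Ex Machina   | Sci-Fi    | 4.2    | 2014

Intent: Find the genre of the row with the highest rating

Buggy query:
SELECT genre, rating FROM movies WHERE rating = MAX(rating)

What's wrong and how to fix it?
Bug: MAX(rating) is an aggregate and cannot be used directly in WHERE

Fix: Use a subquery: WHERE rating = (SELECT MAX(rating) FROM movies)

Corrected query:
SELECT genre, rating FROM movies WHERE rating = (SELECT MAX(rating) FROM movies)

Result:
genre     | rating
----------+-------
Animation | 8.4   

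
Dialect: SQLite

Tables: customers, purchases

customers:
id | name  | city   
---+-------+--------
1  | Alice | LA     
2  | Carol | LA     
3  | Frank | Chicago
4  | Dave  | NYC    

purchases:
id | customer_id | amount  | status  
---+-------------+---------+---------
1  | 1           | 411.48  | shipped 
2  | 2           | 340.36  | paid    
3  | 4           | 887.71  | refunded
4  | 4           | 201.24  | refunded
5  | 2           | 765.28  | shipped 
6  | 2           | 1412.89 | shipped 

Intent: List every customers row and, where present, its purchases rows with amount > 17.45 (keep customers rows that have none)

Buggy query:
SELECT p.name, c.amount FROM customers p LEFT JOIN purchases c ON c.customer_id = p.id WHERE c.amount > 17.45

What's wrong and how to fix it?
Bug: A WHERE condition on the right-hand table after LEFT JOIN drops unmatched parents

Fix: Move the right-table condition into the ON clause so unmatched parents are kept

Corrected query:
SELECT p.name, c.amount FROM customers p LEFT JOIN purchases c ON c.customer_id = p.id AND c.amount > 17.45

Result:
name  | amount 
------+--------
Alice | 411.48 
Carol | 340.36 
Carol | 765.28 
Carol | 1412.89
Frank | NULL   
Dave  | 201.24 
Dave  | 887.71 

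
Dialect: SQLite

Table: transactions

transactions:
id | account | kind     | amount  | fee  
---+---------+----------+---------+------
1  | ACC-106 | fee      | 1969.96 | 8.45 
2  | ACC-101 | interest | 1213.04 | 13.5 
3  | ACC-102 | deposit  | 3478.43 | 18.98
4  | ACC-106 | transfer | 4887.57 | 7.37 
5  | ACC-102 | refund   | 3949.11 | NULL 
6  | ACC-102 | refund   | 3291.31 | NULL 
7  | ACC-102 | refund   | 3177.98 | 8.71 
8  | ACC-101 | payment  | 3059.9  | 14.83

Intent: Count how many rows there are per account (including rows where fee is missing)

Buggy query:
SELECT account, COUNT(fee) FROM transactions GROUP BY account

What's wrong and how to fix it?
Bug: COUNT(fee) skips NULLs, so groups with missing fee are undercounted

Fix: Replace COUNT(fee) with COUNT(*)

Corrected query:
SELECT account, COUNT(*) FROM transactions GROUP BY account

Result:
account | COUNT(*)
--------+---------
ACC-101 | 2       
ACC-102 | 4       
ACC-106 | 2       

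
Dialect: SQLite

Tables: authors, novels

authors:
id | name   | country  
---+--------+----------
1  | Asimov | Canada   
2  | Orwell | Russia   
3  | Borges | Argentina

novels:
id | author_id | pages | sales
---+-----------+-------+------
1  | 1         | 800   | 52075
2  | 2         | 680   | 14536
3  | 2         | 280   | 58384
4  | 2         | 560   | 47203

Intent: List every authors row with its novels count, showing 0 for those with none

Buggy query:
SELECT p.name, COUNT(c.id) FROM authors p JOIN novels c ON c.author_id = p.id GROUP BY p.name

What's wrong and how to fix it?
Bug: An inner join excludes parents with zero children

Fix: Switch to LEFT JOIN to retain unmatched parent rows

Corrected query:
SELECT p.name, COUNT(c.id) FROM authors p LEFT JOIN novels c ON c.author_id = p.id GROUP BY p.name

Result:
name   | COUNT(c.id)
-------+------------
Asimov | 1          
Borges | 0          
Orwell | 3          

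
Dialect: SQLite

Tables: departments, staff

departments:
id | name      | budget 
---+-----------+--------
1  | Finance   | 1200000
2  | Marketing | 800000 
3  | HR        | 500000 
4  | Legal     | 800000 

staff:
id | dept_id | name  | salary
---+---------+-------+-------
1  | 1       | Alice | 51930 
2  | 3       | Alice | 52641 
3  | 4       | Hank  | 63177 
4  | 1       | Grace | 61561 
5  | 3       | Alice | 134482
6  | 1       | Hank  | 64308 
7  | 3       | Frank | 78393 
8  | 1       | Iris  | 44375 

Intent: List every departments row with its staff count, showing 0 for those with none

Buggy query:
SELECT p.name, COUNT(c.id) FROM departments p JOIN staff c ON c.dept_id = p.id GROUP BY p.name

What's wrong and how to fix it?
Bug: An inner join excludes parents with zero children

Fix: Switch to LEFT JOIN to retain unmatched parent rows

Corrected query:
SELECT p.name, COUNT(c.id) FROM departments p LEFT JOIN staff c ON c.dept_id = p.id GROUP BY p.name

Result:
name      | COUNT(c.id)
----------+------------
Finance   | 4          
HR        | 3          
Legal     | 1          
Marketing | 0          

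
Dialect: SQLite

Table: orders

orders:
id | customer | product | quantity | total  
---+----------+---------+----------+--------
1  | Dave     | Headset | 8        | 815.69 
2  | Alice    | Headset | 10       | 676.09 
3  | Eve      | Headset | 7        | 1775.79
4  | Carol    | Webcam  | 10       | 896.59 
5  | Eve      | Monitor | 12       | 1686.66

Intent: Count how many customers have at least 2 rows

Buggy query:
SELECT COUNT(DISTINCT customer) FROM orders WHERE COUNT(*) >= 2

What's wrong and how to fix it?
Bug: WHERE filters individual rows, not groups, so a group-level COUNT is invalid there

Fix: Use a subquery that GROUPs and filters with HAVING, then count its rows

Corrected query:
SELECT COUNT(*) FROM (SELECT customer FROM orders GROUP BY customer HAVING COUNT(*) >= 2)

Result:
COUNT(*)
--------
1       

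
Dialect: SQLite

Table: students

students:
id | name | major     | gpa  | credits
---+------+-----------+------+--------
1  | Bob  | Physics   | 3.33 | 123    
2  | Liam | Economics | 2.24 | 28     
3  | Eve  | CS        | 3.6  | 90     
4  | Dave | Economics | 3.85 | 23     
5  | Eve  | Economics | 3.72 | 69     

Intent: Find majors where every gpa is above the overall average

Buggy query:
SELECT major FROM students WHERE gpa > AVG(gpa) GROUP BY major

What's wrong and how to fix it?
Bug: AVG() is an aggregate; it can't sit directly in WHERE

Fix: Use a subquery for AVG and a HAVING MIN(...) filter so the condition holds for every row in the group

Corrected query:
SELECT major FROM students GROUP BY major HAVING MIN(gpa) > (SELECT AVG(gpa) FROM students)

Result:
major
-----
CS   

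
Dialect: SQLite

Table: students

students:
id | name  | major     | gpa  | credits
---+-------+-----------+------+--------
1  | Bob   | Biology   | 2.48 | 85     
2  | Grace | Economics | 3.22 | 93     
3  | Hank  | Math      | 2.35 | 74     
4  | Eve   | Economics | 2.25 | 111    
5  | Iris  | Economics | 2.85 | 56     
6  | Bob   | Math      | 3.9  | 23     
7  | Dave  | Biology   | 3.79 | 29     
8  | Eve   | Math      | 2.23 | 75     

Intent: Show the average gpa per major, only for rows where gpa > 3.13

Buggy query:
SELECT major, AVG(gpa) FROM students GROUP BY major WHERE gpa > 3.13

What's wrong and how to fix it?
Bug: Row-level WHERE must come before GROUP BY in the clause order

Fix: Move the WHERE clause before GROUP BY

Corrected query:
SELECT major, AVG(gpa) FROM students WHERE gpa > 3.13 GROUP BY major

Result:
major     | AVG(gpa)
----------+---------
Biology   | 3.79    
Economics | 3.22    
Math      | 3.9     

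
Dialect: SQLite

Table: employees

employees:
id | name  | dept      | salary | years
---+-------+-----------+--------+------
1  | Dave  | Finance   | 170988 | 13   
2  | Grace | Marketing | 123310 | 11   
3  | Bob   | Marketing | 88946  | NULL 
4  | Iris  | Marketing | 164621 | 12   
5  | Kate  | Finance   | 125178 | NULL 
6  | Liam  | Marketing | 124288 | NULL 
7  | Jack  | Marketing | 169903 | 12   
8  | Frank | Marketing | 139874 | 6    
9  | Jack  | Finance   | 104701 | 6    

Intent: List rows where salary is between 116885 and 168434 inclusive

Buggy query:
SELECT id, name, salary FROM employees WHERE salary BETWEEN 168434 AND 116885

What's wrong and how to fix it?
Bug: BETWEEN expects the lower bound first; with 168434 AND 116885 the range is empty

Fix: Write BETWEEN 116885 AND 168434

Corrected query:
SELECT id, name, salary FROM employees WHERE salary BETWEEN 116885 AND 168434

Result:
id | name  | salary
---+-------+-------
2  | Grace | 123310
4  | Iris  | 164621
5  | Kate  | 125178
6  | Liam  | 124288
8  | Frank | 139874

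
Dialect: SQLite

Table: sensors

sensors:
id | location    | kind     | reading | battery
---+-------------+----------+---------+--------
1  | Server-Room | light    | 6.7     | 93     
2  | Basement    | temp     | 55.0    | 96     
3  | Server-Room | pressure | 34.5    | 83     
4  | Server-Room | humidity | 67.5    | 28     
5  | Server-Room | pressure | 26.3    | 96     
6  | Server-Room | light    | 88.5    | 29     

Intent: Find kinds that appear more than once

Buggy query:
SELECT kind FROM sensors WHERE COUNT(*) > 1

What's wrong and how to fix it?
Bug: COUNT(*) is an aggregate and cannot be used in WHERE

Fix: Group first, then use HAVING for the count condition

Corrected query:
SELECT kind FROM sensors GROUP BY kind HAVING COUNT(*) > 1

Result:
kind    
--------
light   
pressure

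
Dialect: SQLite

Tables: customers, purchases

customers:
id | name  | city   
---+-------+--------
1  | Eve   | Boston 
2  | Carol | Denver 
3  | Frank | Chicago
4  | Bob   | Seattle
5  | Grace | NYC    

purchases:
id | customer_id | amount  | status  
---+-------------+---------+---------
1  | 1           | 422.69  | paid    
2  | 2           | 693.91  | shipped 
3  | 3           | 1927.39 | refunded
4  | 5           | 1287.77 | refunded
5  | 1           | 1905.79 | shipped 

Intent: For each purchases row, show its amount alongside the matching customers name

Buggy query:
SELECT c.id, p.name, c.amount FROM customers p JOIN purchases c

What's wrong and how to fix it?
Bug: JOIN with no ON clause produces a cartesian product; every purchases row pairs with every customers row

Fix: Specify the join condition linking the foreign key to the parent id

Corrected query:
SELECT c.id, p.name, c.amount FROM customers p JOIN purchases c ON c.customer_id = p.id

Result:
id | name  | amount 
---+-------+--------
1  | Eve   | 422.69 
2  | Carol | 693.91 
3  | Frank | 1927.39
4  | Grace | 1287.77
5  | Eve   | 1905.79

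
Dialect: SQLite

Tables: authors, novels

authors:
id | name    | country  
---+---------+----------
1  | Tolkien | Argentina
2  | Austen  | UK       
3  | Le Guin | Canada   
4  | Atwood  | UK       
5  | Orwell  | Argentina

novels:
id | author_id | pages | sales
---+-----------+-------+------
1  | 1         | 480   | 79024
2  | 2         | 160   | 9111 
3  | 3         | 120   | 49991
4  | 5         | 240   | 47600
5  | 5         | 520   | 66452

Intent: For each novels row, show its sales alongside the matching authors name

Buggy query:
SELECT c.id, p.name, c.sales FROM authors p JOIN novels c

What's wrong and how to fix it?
Bug: Missing join condition: each novels row is matched to all authors rows instead of just its own

Fix: Specify the join condition linking the foreign key to the parent id

Corrected query:
SELECT c.id, p.name, c.sales FROM authors p JOIN novels c ON c.author_id = p.id

Result:
id | name    | sales
---+---------+------
1  | Tolkien | 79024
2  | Austen  | 9111 
3  | Le Guin | 49991
4  | Orwell  | 47600
5  | Orwell  | 66452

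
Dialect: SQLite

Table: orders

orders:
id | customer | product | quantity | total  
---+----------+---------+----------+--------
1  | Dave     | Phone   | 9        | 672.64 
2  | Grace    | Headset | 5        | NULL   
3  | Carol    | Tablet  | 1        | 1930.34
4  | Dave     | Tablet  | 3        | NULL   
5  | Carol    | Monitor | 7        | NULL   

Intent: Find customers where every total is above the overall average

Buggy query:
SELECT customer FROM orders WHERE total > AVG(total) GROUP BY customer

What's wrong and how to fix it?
Bug: AVG() is an aggregate; it can't sit directly in WHERE

Fix: Compute the overall average in a scalar subquery and compare each group's MIN against it in HAVING

Corrected query:
SELECT customer FROM orders GROUP BY customer HAVING MIN(total) > (SELECT AVG(total) FROM orders)

Result:
customer
--------
Carol   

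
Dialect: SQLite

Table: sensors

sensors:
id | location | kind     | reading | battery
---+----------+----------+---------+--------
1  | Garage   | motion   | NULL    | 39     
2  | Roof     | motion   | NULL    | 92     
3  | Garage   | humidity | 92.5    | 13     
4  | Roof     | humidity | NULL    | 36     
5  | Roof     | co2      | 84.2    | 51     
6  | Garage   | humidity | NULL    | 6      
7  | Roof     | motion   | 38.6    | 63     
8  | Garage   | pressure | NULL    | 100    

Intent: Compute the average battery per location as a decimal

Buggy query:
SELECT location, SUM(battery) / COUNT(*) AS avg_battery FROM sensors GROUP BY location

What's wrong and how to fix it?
Bug: SUM(battery) and COUNT(*) are both integers; the division truncates the fractional part

Fix: Multiply by 1.0 (or CAST to REAL) to force floating-point division

Corrected query:
SELECT location, SUM(battery) * 1.0 / COUNT(*) AS avg_battery FROM sensors GROUP BY location

Result:
location | avg_battery
---------+------------
Garage   | 39.5       
Roof     | 60.5       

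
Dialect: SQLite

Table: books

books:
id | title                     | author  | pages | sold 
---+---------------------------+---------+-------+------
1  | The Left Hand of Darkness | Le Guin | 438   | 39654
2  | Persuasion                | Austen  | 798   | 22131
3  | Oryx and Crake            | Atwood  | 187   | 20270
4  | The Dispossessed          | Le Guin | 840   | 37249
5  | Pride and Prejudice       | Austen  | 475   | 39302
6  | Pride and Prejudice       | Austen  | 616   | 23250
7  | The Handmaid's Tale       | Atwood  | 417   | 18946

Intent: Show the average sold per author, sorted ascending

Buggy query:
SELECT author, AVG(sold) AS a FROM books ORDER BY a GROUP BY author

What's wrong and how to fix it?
Bug: GROUP BY must precede ORDER BY

Fix: Move ORDER BY to the end, after GROUP BY

Corrected query:
SELECT author, AVG(sold) AS a FROM books GROUP BY author ORDER BY a

Result:
author  | a           
--------+-------------
Atwood  | 19608       
Austen  | 28227.666667
Le Guin | 38451.5     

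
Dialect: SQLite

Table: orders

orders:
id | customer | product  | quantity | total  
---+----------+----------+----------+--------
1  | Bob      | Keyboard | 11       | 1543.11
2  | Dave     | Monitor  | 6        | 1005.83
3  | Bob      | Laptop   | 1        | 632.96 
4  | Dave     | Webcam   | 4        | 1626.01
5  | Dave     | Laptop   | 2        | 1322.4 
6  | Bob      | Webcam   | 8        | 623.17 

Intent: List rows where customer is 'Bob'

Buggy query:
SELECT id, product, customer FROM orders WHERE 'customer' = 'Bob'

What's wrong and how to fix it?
Bug: Single quotes denote string literals in SQL; the column name is being compared as a constant string

Fix: Remove the quotes around the column name (or use double quotes for an identifier)

Corrected query:
SELECT id, product, customer FROM orders WHERE customer = 'Bob'

Result:
id | product  | customer
---+----------+---------
1  | Keyboard | Bob     
3  | Laptop   | Bob     
6  | Webcam   | Bob     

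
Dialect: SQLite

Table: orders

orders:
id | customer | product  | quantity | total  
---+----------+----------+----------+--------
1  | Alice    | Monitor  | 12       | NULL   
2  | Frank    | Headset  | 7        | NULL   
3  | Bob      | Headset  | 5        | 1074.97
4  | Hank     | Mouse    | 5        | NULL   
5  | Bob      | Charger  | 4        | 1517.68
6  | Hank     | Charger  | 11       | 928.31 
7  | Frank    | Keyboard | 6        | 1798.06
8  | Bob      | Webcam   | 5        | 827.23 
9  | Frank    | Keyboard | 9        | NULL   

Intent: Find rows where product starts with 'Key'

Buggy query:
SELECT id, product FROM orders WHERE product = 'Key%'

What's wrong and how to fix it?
Bug: '=' compares the literal string including the % character; pattern matching needs LIKE

Fix: Replace '=' with LIKE so 'Key%' is treated as a pattern

Corrected query:
SELECT id, product FROM orders WHERE product LIKE 'Key%'

Result:
id | product 
---+---------
7  | Keyboard
9  | Keyboard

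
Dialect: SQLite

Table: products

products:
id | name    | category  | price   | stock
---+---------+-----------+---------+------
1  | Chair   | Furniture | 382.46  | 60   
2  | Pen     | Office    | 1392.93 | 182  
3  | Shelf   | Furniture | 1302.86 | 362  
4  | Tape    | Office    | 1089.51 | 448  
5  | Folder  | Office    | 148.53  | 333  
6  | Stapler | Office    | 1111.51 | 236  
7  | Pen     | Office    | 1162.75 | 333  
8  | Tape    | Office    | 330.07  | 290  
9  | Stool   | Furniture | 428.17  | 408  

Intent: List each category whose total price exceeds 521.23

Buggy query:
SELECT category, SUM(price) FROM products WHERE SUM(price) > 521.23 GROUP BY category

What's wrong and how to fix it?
Bug: SUM(price) is an aggregate, but WHERE filters rows before aggregation

Fix: Move the aggregate condition to a HAVING clause

Corrected query:
SELECT category, SUM(price) FROM products GROUP BY category HAVING SUM(price) > 521.23

Result:
category  | SUM(price)
----------+-----------
Furniture | 2113.49   
Office    | 5235.3    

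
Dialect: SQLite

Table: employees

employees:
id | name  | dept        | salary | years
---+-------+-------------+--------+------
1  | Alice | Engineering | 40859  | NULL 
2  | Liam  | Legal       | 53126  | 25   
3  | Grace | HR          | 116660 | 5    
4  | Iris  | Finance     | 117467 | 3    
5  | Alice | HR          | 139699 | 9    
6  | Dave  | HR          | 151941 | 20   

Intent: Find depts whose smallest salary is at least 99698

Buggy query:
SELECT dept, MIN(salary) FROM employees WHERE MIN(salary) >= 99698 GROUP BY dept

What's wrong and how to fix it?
Bug: Aggregates like MIN are computed per group after WHERE runs

Fix: Use HAVING for the per-group MIN condition

Corrected query:
SELECT dept, MIN(salary) FROM employees GROUP BY dept HAVING MIN(salary) >= 99698

Result:
dept    | MIN(salary)
--------+------------
Finance | 117467     
HR      | 116660     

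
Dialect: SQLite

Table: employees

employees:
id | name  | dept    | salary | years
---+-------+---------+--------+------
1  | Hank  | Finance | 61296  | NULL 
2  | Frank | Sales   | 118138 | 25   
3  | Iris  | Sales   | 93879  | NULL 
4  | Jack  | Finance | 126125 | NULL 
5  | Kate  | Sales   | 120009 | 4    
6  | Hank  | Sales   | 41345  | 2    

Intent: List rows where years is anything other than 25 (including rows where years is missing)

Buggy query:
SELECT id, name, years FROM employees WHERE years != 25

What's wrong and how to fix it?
Bug: Inequality against NULL is unknown, not true; rows with NULL are dropped

Fix: Handle NULL separately with IS NULL alongside the inequality

Corrected query:
SELECT id, name, years FROM employees WHERE years != 25 OR years IS NULL

Result:
id | name | years
---+------+------
1  | Hank | NULL 
3  | Iris | NULL 
4  | Jack | NULL 
5  | Kate | 4    
6  | Hank | 2    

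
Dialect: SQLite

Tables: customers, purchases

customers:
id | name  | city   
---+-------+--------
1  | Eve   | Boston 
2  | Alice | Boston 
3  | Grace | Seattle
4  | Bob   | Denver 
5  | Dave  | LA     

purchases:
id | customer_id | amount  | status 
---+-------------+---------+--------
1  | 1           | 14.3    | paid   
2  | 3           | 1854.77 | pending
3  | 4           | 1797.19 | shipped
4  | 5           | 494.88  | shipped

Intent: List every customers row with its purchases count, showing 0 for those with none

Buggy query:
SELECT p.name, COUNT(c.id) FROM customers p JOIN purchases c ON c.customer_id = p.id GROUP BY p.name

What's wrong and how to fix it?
Bug: INNER JOIN drops customers rows that have no matching purchases rows

Fix: Use LEFT JOIN so parents without children still appear (COUNT(c.id) gives 0)

Corrected query:
SELECT p.name, COUNT(c.id) FROM customers p LEFT JOIN purchases c ON c.customer_id = p.id GROUP BY p.name

Result:
name  | COUNT(c.id)
------+------------
Alice | 0          
Bob   | 1          
Dave  | 1          
Eve   | 1          
Grace | 1          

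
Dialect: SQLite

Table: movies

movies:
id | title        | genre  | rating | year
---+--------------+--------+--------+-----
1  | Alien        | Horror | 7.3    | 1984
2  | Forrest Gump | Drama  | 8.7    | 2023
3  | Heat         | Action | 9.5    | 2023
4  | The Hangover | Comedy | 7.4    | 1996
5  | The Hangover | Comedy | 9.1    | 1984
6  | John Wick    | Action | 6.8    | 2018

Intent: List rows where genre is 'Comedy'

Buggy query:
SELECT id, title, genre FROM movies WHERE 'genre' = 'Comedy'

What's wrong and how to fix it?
Bug: Single quotes denote string literals in SQL; the column name is being compared as a constant string

Fix: Remove the quotes around the column name (or use double quotes for an identifier)

Corrected query:
SELECT id, title, genre FROM movies WHERE genre = 'Comedy'

Result:
id | title        | genre 
---+--------------+-------
4  | The Hangover | Comedy
5  | The Hangover | Comedy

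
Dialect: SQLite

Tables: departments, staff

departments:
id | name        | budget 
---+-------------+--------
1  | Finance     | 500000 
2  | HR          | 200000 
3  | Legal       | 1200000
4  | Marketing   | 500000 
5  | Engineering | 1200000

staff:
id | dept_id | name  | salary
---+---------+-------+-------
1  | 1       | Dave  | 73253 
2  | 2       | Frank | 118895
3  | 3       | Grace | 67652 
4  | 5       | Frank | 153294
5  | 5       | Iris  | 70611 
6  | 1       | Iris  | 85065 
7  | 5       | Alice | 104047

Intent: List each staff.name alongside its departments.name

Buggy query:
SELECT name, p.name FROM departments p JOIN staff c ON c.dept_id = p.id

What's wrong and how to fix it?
Bug: Both tables have a 'name' column; the unqualified reference is ambiguous

Fix: Prefix ambiguous columns with the table alias

Corrected query:
SELECT c.name, p.name FROM departments p JOIN staff c ON c.dept_id = p.id

Result:
name  | name       
------+------------
Dave  | Finance    
Frank | HR         
Grace | Legal      
Frank | Engineering
Iris  | Engineering
Iris  | Finance    
Alice | Engineering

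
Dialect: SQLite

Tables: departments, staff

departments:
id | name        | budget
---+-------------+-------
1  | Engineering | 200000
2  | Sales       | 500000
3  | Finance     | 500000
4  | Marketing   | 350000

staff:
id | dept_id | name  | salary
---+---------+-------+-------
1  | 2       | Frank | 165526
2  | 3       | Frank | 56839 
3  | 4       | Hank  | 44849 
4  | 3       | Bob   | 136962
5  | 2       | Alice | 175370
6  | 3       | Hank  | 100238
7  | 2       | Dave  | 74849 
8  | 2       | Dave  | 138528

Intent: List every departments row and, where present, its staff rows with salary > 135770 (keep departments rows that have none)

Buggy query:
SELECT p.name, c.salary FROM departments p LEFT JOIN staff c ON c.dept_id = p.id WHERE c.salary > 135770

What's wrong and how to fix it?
Bug: A WHERE condition on the right-hand table after LEFT JOIN drops unmatched parents

Fix: Put 'c.salary > 135770' in the JOIN's ON clause instead of WHERE

Corrected query:
SELECT p.name, c.salary FROM departments p LEFT JOIN staff c ON c.dept_id = p.id AND c.salary > 135770

Result:
name        | salary
------------+-------
Engineering | NULL  
Sales       | 138528
Sales       | 165526
Sales       | 175370
Finance     | 136962
Marketing   | NULL  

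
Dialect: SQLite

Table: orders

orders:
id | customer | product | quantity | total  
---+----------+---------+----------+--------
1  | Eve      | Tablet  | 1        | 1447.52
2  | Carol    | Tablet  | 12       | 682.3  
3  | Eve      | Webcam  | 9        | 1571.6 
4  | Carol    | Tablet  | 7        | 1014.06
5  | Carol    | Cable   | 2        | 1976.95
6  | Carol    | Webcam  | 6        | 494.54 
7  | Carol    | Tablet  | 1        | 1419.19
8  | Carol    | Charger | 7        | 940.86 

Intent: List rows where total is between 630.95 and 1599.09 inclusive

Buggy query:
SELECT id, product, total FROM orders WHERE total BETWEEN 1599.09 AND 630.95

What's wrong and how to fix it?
Bug: BETWEEN expects the lower bound first; with 1599.09 AND 630.95 the range is empty

Fix: Swap the bounds so the smaller value comes first

Corrected query:
SELECT id, product, total FROM orders WHERE total BETWEEN 630.95 AND 1599.09

Result:
id | product | total  
---+---------+--------
1  | Tablet  | 1447.52
2  | Tablet  | 682.3  
3  | Webcam  | 1571.6 
4  | Tablet  | 1014.06
7  | Tablet  | 1419.19
8  | Charger | 940.86 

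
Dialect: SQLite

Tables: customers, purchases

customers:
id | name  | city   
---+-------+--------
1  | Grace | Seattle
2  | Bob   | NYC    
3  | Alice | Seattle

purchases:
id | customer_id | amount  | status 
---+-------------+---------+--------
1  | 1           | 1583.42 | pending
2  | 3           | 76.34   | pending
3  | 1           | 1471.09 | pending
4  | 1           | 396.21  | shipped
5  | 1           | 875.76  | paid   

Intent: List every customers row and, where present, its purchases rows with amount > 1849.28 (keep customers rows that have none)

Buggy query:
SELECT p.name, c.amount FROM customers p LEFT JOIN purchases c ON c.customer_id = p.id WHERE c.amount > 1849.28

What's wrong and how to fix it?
Bug: Filtering c.amount in WHERE discards the NULL rows produced by LEFT JOIN, turning it into an inner join

Fix: Move the right-table condition into the ON clause so unmatched parents are kept

Corrected query:
SELECT p.name, c.amount FROM customers p LEFT JOIN purchases c ON c.customer_id = p.id AND c.amount > 1849.28

Result:
name  | amount
------+-------
Grace | NULL  
Bob   | NULL  
Alice | NULL  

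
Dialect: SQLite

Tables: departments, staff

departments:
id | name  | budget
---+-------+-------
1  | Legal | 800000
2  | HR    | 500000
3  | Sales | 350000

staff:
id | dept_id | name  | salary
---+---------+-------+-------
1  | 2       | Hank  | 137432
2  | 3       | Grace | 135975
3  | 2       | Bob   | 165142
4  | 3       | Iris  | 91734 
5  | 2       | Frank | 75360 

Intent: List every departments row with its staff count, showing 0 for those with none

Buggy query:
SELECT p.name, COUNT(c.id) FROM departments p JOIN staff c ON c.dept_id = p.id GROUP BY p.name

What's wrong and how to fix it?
Bug: INNER JOIN drops departments rows that have no matching staff rows

Fix: Use LEFT JOIN so parents without children still appear (COUNT(c.id) gives 0)

Corrected query:
SELECT p.name, COUNT(c.id) FROM departments p LEFT JOIN staff c ON c.dept_id = p.id GROUP BY p.name

Result:
name  | COUNT(c.id)
------+------------
HR    | 3          
Legal | 0          
Sales | 2          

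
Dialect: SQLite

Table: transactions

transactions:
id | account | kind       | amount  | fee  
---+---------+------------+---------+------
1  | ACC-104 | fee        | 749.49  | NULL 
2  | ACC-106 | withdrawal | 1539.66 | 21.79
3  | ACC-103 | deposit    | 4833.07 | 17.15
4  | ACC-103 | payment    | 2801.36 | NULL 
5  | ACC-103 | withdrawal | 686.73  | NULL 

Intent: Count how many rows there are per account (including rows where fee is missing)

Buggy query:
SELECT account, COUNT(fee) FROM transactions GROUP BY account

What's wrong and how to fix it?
Bug: COUNT(column) counts non-NULL values only; rows with NULL fee aren't counted

Fix: Use COUNT(*) to count all rows regardless of NULL

Corrected query:
SELECT account, COUNT(*) FROM transactions GROUP BY account

Result:
account | COUNT(*)
--------+---------
ACC-103 | 3       
ACC-104 | 1       
ACC-106 | 1       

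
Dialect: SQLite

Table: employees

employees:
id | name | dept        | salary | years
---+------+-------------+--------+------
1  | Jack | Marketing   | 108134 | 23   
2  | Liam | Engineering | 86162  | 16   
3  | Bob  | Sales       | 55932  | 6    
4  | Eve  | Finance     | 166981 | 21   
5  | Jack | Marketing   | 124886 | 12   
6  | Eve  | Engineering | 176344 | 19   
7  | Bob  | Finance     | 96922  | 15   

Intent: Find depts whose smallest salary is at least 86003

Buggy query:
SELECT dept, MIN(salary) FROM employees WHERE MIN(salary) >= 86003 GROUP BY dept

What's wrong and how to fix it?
Bug: Aggregates like MIN are computed per group after WHERE runs

Fix: Use HAVING for the per-group MIN condition

Corrected query:
SELECT dept, MIN(salary) FROM employees GROUP BY dept HAVING MIN(salary) >= 86003

Result:
dept        | MIN(salary)
------------+------------
Engineering | 86162      
Finance     | 96922      
Marketing   | 108134     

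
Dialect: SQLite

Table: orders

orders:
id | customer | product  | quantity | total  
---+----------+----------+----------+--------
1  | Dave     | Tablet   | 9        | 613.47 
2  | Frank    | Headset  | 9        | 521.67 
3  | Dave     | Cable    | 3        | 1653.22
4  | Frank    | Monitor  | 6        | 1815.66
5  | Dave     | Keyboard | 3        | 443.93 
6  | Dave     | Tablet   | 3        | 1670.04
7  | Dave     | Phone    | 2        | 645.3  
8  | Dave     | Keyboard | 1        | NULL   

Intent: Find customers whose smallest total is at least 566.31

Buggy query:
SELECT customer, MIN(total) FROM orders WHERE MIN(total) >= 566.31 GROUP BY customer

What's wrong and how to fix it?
Bug: MIN() in WHERE is a misuse of aggregate

Fix: Replace WHERE with HAVING after the GROUP BY

Corrected query:
SELECT customer, MIN(total) FROM orders GROUP BY customer HAVING MIN(total) >= 566.31

Result:
(no rows)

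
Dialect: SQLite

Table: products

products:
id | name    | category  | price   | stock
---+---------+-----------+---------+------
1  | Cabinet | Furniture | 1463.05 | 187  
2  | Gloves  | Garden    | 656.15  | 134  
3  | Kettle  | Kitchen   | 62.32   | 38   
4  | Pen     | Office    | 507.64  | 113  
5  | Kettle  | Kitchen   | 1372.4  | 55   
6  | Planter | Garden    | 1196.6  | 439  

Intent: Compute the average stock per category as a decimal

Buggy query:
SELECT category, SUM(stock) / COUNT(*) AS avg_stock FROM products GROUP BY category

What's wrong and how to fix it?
Bug: SUM(stock) and COUNT(*) are both integers; the division truncates the fractional part

Fix: Cast one side to REAL so the division keeps the fractional part

Corrected query:
SELECT category, SUM(stock) * 1.0 / COUNT(*) AS avg_stock FROM products GROUP BY category

Result:
category  | avg_stock
----------+----------
Furniture | 187      
Garden    | 286.5    
Kitchen   | 46.5     
Office    | 113      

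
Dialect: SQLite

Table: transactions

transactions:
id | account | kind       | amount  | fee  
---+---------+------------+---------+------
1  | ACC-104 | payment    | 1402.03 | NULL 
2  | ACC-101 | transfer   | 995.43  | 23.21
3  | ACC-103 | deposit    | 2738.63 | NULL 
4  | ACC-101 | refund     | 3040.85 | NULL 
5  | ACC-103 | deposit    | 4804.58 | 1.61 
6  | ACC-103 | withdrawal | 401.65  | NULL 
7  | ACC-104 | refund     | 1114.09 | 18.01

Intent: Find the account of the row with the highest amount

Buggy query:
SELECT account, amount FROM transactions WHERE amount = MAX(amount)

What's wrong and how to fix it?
Bug: WHERE is evaluated per row; an aggregate over the whole table isn't defined there

Fix: Use a subquery: WHERE amount = (SELECT MAX(amount) FROM transactions)

Corrected query:
SELECT account, amount FROM transactions WHERE amount = (SELECT MAX(amount) FROM transactions)

Result:
account | amount 
--------+--------
ACC-103 | 4804.58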